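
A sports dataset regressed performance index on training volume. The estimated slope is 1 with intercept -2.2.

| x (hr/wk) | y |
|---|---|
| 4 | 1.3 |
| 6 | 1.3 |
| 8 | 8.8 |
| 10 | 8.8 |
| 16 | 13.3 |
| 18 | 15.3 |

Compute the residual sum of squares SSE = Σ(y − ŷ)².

SSE = 17

x=4: ŷ = -2.2 + 4 = 1.8; e = 1.3 − 1.8 = -0.5
x=6: ŷ = -2.2 + 6 = 3.8; e = 1.3 − 3.8 = -2.5
x=8: ŷ = -2.2 + 8 = 5.8; e = 8.8 − 5.8 = 3
x=10: ŷ = -2.2 + 10 = 7.8; e = 8.8 − 7.8 = 1
x=16: ŷ = -2.2 + 16 = 13.8; e = 13.3 − 13.8 = -0.5
x=18: ŷ = -2.2 + 18 = 15.8; e = 15.3 − 15.8 = -0.5
SSE = 0.25 + 6.25 + 9 + 1 + 0.25 + 0.25 = 17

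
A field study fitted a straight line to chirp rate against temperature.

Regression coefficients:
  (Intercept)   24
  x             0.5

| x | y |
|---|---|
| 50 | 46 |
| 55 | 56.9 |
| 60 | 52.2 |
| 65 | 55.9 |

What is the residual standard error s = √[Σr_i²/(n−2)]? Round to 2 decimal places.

s = 4.57

x=50: ŷ = 24 + 0.5·50 = 49; r = 46 − 49 = -3
x=55: ŷ = 24 + 0.5·55 = 51.5; r = 56.9 − 51.5 = 5.4
x=60: ŷ = 24 + 0.5·60 = 54; r = 52.2 − 54 = -1.8
x=65: ŷ = 24 + 0.5·65 = 56.5; r = 55.9 − 56.5 = -0.6
SSE = 9 + 29.16 + 3.24 + 0.36 = 41.76
s = √(41.76/2) = √20.88 ≈ 4.57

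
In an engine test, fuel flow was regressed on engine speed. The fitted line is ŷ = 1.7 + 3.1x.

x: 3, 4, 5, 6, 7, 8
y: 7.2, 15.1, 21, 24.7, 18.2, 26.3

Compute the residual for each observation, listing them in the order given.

-3.8, 1, 3.8, 4.4, -5.2, -0.2

x=3: ŷ = 1.7 + 3.1·3 = 11; r = 7.2 − 11 = -3.8
x=4: ŷ = 1.7 + 3.1·4 = 14.1; r = 15.1 − 14.1 = 1
x=5: ŷ = 1.7 + 3.1·5 = 17.2; r = 21 − 17.2 = 3.8
x=6: ŷ = 1.7 + 3.1·6 = 20.3; r = 24.7 − 20.3 = 4.4
x=7: ŷ = 1.7 + 3.1·7 = 23.4; r = 18.2 − 23.4 = -5.2
x=8: ŷ = 1.7 + 3.1·8 = 26.5; r = 26.3 − 26.5 = -0.2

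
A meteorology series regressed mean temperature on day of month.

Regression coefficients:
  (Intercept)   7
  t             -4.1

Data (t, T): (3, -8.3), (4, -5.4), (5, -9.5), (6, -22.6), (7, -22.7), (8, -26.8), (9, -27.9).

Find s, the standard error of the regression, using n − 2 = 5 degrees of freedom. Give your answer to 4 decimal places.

t=3: T̂ = 7 − 4.1·3 = -5.3; e = -8.3 − (-5.3) = -3
t=4: T̂ = 7 − 4.1·4 = -9.4; e = -5.4 − (-9.4) = 4
t=5: T̂ = 7 − 4.1·5 = -13.5; e = -9.5 − (-13.5) = 4
t=6: T̂ = 7 − 4.1·6 = -17.6; e = -22.6 − (-17.6) = -5
t=7: T̂ = 7 − 4.1·7 = -21.7; e = -22.7 − (-21.7) = -1
t=8: T̂ = 7 − 4.1·8 = -25.8; e = -26.8 − (-25.8) = -1
t=9: T̂ = 7 − 4.1·9 = -29.9; e = -27.9 − (-29.9) = 2
SSE = 9 + 16 + 16 + 25 + 1 + 1 + 4 = 72
s = √(72/5) = √14.4 ≈ 3.7947

s = 3.7947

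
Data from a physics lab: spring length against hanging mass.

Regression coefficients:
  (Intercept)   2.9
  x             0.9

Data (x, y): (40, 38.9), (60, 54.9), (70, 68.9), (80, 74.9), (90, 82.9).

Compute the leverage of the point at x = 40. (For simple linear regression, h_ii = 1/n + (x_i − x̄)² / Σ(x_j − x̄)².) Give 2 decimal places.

x̄ = (40 + 60 + 70 + 80 + 90)/5 = 68
Σ(x − x̄)² = 784 + 64 + 4 + 144 + 484 = 1480
h = 1/5 + (-28)²/1480 = 0.2 + 0.52973 = 0.73

h = 0.73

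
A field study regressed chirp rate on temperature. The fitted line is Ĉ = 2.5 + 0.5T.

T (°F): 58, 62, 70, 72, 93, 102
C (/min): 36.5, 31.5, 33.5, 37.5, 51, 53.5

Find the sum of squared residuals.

SSE = 50

T=58: Ĉ = 2.5 + 0.5·58 = 31.5; r = 36.5 − 31.5 = 5
T=62: Ĉ = 2.5 + 0.5·62 = 33.5; r = 31.5 − 33.5 = -2
T=70: Ĉ = 2.5 + 0.5·70 = 37.5; r = 33.5 − 37.5 = -4
T=72: Ĉ = 2.5 + 0.5·72 = 38.5; r = 37.5 − 38.5 = -1
T=93: Ĉ = 2.5 + 0.5·93 = 49; r = 51 − 49 = 2
T=102: Ĉ = 2.5 + 0.5·102 = 53.5; r = 53.5 − 53.5 = 0
SSE = 25 + 4 + 16 + 1 + 4 + 0 = 50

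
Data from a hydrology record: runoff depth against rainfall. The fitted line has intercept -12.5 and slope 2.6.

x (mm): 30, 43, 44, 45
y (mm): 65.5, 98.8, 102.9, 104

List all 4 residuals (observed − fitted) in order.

0, -0.5, 1, -0.5

x=30: ŷ = -12.5 + 2.6·30 = 65.5; r = 65.5 − 65.5 = 0
x=43: ŷ = -12.5 + 2.6·43 = 99.3; r = 98.8 − 99.3 = -0.5
x=44: ŷ = -12.5 + 2.6·44 = 101.9; r = 102.9 − 101.9 = 1
x=45: ŷ = -12.5 + 2.6·45 = 104.5; r = 104 − 104.5 = -0.5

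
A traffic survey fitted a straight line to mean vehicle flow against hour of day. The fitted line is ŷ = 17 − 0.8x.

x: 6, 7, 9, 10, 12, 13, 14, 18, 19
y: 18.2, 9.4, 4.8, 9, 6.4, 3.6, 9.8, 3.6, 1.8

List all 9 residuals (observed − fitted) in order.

x=6: ŷ = 17 − 0.8·6 = 12.2; r = 18.2 − 12.2 = 6
x=7: ŷ = 17 − 0.8·7 = 11.4; r = 9.4 − 11.4 = -2
x=9: ŷ = 17 − 0.8·9 = 9.8; r = 4.8 − 9.8 = -5
x=10: ŷ = 17 − 0.8·10 = 9; r = 9 − 9 = 0
x=12: ŷ = 17 − 0.8·12 = 7.4; r = 6.4 − 7.4 = -1
x=13: ŷ = 17 − 0.8·13 = 6.6; r = 3.6 − 6.6 = -3
x=14: ŷ = 17 − 0.8·14 = 5.8; r = 9.8 − 5.8 = 4
x=18: ŷ = 17 − 0.8·18 = 2.6; r = 3.6 − 2.6 = 1
x=19: ŷ = 17 − 0.8·19 = 1.8; r = 1.8 − 1.8 = 0

6, -2, -5, 0, -1, -3, 4, 1, 0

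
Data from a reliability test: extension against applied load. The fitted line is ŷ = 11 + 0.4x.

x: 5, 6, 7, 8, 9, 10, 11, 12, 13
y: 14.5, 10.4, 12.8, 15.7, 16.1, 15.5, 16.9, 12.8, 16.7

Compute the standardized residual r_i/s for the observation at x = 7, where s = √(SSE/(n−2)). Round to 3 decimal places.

-0.496

x=5: ŷ = 11 + 0.4·5 = 13; r = 14.5 − 13 = 1.5
x=6: ŷ = 11 + 0.4·6 = 13.4; r = 10.4 − 13.4 = -3
x=7: ŷ = 11 + 0.4·7 = 13.8; r = 12.8 − 13.8 = -1
x=8: ŷ = 11 + 0.4·8 = 14.2; r = 15.7 − 14.2 = 1.5
x=9: ŷ = 11 + 0.4·9 = 14.6; r = 16.1 − 14.6 = 1.5
x=10: ŷ = 11 + 0.4·10 = 15; r = 15.5 − 15 = 0.5
x=11: ŷ = 11 + 0.4·11 = 15.4; r = 16.9 − 15.4 = 1.5
x=12: ŷ = 11 + 0.4·12 = 15.8; r = 12.8 − 15.8 = -3
x=13: ŷ = 11 + 0.4·13 = 16.2; r = 16.7 − 16.2 = 0.5
SSE = 2.25 + 9 + 1 + 2.25 + 2.25 + 0.25 + 2.25 + 9 + 0.25 = 28.5
s = √(28.5/7) = 2.01778
r/s = -1 / 2.01778 = -0.496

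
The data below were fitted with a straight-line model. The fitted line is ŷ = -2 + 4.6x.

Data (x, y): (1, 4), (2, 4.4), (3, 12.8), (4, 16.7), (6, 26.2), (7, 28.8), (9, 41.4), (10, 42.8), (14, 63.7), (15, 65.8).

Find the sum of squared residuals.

x=1: ŷ = -2 + 4.6·1 = 2.6; r = 4 − 2.6 = 1.4
x=2: ŷ = -2 + 4.6·2 = 7.2; r = 4.4 − 7.2 = -2.8
x=3: ŷ = -2 + 4.6·3 = 11.8; r = 12.8 − 11.8 = 1
x=4: ŷ = -2 + 4.6·4 = 16.4; r = 16.7 − 16.4 = 0.3
x=6: ŷ = -2 + 4.6·6 = 25.6; r = 26.2 − 25.6 = 0.6
x=7: ŷ = -2 + 4.6·7 = 30.2; r = 28.8 − 30.2 = -1.4
x=9: ŷ = -2 + 4.6·9 = 39.4; r = 41.4 − 39.4 = 2
x=10: ŷ = -2 + 4.6·10 = 44; r = 42.8 − 44 = -1.2
x=14: ŷ = -2 + 4.6·14 = 62.4; r = 63.7 − 62.4 = 1.3
x=15: ŷ = -2 + 4.6·15 = 67; r = 65.8 − 67 = -1.2
SSE = 1.96 + 7.84 + 1 + 0.09 + 0.36 + 1.96 + 4 + 1.44 + 1.69 + 1.44 = 21.78

SSE = 21.78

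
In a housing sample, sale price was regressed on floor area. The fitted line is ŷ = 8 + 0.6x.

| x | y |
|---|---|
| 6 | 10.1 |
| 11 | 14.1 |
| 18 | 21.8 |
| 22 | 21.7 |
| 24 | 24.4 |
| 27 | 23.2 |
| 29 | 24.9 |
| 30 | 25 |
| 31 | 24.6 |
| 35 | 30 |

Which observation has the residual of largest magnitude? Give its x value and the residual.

x=6: ŷ = 8 + 0.6·6 = 11.6; r = 10.1 − 11.6 = -1.5
x=11: ŷ = 8 + 0.6·11 = 14.6; r = 14.1 − 14.6 = -0.5
x=18: ŷ = 8 + 0.6·18 = 18.8; r = 21.8 − 18.8 = 3
x=22: ŷ = 8 + 0.6·22 = 21.2; r = 21.7 − 21.2 = 0.5
x=24: ŷ = 8 + 0.6·24 = 22.4; r = 24.4 − 22.4 = 2
x=27: ŷ = 8 + 0.6·27 = 24.2; r = 23.2 − 24.2 = -1
x=29: ŷ = 8 + 0.6·29 = 25.4; r = 24.9 − 25.4 = -0.5
x=30: ŷ = 8 + 0.6·30 = 26; r = 25 − 26 = -1
x=31: ŷ = 8 + 0.6·31 = 26.6; r = 24.6 − 26.6 = -2
x=35: ŷ = 8 + 0.6·35 = 29; r = 30 − 29 = 1
Largest |r| is 3 at x = 18, residual 3.

x = 18, r = 3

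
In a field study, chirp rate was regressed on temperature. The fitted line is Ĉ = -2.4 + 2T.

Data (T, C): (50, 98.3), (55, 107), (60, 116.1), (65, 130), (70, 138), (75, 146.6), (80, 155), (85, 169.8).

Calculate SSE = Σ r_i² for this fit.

SSE = 21.62

T=50: Ĉ = -2.4 + 2·50 = 97.6; r = 98.3 − 97.6 = 0.7
T=55: Ĉ = -2.4 + 2·55 = 107.6; r = 107 − 107.6 = -0.6
T=60: Ĉ = -2.4 + 2·60 = 117.6; r = 116.1 − 117.6 = -1.5
T=65: Ĉ = -2.4 + 2·65 = 127.6; r = 130 − 127.6 = 2.4
T=70: Ĉ = -2.4 + 2·70 = 137.6; r = 138 − 137.6 = 0.4
T=75: Ĉ = -2.4 + 2·75 = 147.6; r = 146.6 − 147.6 = -1
T=80: Ĉ = -2.4 + 2·80 = 157.6; r = 155 − 157.6 = -2.6
T=85: Ĉ = -2.4 + 2·85 = 167.6; r = 169.8 − 167.6 = 2.2
SSE = 0.49 + 0.36 + 2.25 + 5.76 + 0.16 + 1 + 6.76 + 4.84 = 21.62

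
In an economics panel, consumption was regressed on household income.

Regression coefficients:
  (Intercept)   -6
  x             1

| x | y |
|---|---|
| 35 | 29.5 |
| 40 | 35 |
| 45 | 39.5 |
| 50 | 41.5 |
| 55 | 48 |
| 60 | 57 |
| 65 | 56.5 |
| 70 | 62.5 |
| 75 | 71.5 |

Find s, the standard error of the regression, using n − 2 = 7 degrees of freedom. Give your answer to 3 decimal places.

s = 2.155

x=35: ŷ = -6 + 35 = 29; e = 29.5 − 29 = 0.5
x=40: ŷ = -6 + 40 = 34; e = 35 − 34 = 1
x=45: ŷ = -6 + 45 = 39; e = 39.5 − 39 = 0.5
x=50: ŷ = -6 + 50 = 44; e = 41.5 − 44 = -2.5
x=55: ŷ = -6 + 55 = 49; e = 48 − 49 = -1
x=60: ŷ = -6 + 60 = 54; e = 57 − 54 = 3
x=65: ŷ = -6 + 65 = 59; e = 56.5 − 59 = -2.5
x=70: ŷ = -6 + 70 = 64; e = 62.5 − 64 = -1.5
x=75: ŷ = -6 + 75 = 69; e = 71.5 − 69 = 2.5
SSE = 0.25 + 1 + 0.25 + 6.25 + 1 + 9 + 6.25 + 2.25 + 6.25 = 32.5
s = √(32.5/7) = √4.64286 ≈ 2.155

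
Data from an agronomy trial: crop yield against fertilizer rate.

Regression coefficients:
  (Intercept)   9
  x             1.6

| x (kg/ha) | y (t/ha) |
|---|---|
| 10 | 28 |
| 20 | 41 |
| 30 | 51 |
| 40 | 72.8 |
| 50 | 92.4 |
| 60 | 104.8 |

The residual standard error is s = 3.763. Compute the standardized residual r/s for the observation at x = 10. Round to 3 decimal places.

0.797

ŷ = 9 + 1.6·10 = 25
r = 28 − 25 = 3
r/s = 3 / 3.763 = 0.797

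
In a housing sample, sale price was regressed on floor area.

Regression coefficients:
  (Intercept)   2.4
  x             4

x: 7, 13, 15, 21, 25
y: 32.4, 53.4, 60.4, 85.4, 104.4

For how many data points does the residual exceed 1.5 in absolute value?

3

x=7: ŷ = 2.4 + 4·7 = 30.4; e = 32.4 − 30.4 = 2
x=13: ŷ = 2.4 + 4·13 = 54.4; e = 53.4 − 54.4 = -1
x=15: ŷ = 2.4 + 4·15 = 62.4; e = 60.4 − 62.4 = -2
x=21: ŷ = 2.4 + 4·21 = 86.4; e = 85.4 − 86.4 = -1
x=25: ŷ = 2.4 + 4·25 = 102.4; e = 104.4 − 102.4 = 2
|e| > 1.5: x=7 (|e|=2), x=15 (|e|=2), x=25 (|e|=2) → 3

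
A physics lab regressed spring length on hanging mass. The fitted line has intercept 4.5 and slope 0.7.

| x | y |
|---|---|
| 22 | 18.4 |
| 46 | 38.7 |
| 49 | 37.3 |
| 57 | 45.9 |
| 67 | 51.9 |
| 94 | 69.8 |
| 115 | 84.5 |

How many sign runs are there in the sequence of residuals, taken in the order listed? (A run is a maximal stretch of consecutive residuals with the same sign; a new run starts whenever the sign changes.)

x=22: ŷ = 4.5 + 0.7·22 = 19.9; e = 18.4 − 19.9 = -1.5
x=46: ŷ = 4.5 + 0.7·46 = 36.7; e = 38.7 − 36.7 = 2
x=49: ŷ = 4.5 + 0.7·49 = 38.8; e = 37.3 − 38.8 = -1.5
x=57: ŷ = 4.5 + 0.7·57 = 44.4; e = 45.9 − 44.4 = 1.5
x=67: ŷ = 4.5 + 0.7·67 = 51.4; e = 51.9 − 51.4 = 0.5
x=94: ŷ = 4.5 + 0.7·94 = 70.3; e = 69.8 − 70.3 = -0.5
x=115: ŷ = 4.5 + 0.7·115 = 85; e = 84.5 − 85 = -0.5
Signs: − + − + + − −
Runs: −×1, +×1, −×1, +×2, −×2 → 5

5 runs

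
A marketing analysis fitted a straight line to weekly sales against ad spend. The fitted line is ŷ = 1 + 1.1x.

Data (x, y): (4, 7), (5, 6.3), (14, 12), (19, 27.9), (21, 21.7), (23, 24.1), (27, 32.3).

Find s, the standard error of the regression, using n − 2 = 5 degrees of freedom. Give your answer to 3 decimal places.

x=4: ŷ = 1 + 1.1·4 = 5.4; e = 7 − 5.4 = 1.6
x=5: ŷ = 1 + 1.1·5 = 6.5; e = 6.3 − 6.5 = -0.2
x=14: ŷ = 1 + 1.1·14 = 16.4; e = 12 − 16.4 = -4.4
x=19: ŷ = 1 + 1.1·19 = 21.9; e = 27.9 − 21.9 = 6
x=21: ŷ = 1 + 1.1·21 = 24.1; e = 21.7 − 24.1 = -2.4
x=23: ŷ = 1 + 1.1·23 = 26.3; e = 24.1 − 26.3 = -2.2
x=27: ŷ = 1 + 1.1·27 = 30.7; e = 32.3 − 30.7 = 1.6
SSE = 2.56 + 0.04 + 19.36 + 36 + 5.76 + 4.84 + 2.56 = 71.12
s = √(71.12/5) = √14.224 ≈ 3.771

s = 3.771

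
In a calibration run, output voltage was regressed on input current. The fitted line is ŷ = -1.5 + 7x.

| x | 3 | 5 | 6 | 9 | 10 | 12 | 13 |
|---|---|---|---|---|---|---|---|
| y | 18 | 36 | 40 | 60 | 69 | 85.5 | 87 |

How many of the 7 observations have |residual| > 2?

3

x=3: ŷ = -1.5 + 7·3 = 19.5; e = 18 − 19.5 = -1.5
x=5: ŷ = -1.5 + 7·5 = 33.5; e = 36 − 33.5 = 2.5
x=6: ŷ = -1.5 + 7·6 = 40.5; e = 40 − 40.5 = -0.5
x=9: ŷ = -1.5 + 7·9 = 61.5; e = 60 − 61.5 = -1.5
x=10: ŷ = -1.5 + 7·10 = 68.5; e = 69 − 68.5 = 0.5
x=12: ŷ = -1.5 + 7·12 = 82.5; e = 85.5 − 82.5 = 3
x=13: ŷ = -1.5 + 7·13 = 89.5; e = 87 − 89.5 = -2.5
|e| > 2: x=5 (|e|=2.5), x=12 (|e|=3), x=13 (|e|=2.5) → 3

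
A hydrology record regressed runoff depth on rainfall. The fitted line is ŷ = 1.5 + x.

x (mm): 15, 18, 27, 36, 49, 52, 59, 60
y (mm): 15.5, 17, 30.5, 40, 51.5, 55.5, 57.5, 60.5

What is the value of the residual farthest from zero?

x=15: ŷ = 1.5 + 15 = 16.5; r = 15.5 − 16.5 = -1
x=18: ŷ = 1.5 + 18 = 19.5; r = 17 − 19.5 = -2.5
x=27: ŷ = 1.5 + 27 = 28.5; r = 30.5 − 28.5 = 2
x=36: ŷ = 1.5 + 36 = 37.5; r = 40 − 37.5 = 2.5
x=49: ŷ = 1.5 + 49 = 50.5; r = 51.5 − 50.5 = 1
x=52: ŷ = 1.5 + 52 = 53.5; r = 55.5 − 53.5 = 2
x=59: ŷ = 1.5 + 59 = 60.5; r = 57.5 − 60.5 = -3
x=60: ŷ = 1.5 + 60 = 61.5; r = 60.5 − 61.5 = -1
Largest |r| is 3 at x = 59, residual -3.

r = -3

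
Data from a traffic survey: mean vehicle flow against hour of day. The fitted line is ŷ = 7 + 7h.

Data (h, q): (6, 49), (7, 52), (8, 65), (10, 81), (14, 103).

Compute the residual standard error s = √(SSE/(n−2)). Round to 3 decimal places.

h=6: ŷ = 7 + 7·6 = 49; r = 49 − 49 = 0
h=7: ŷ = 7 + 7·7 = 56; r = 52 − 56 = -4
h=8: ŷ = 7 + 7·8 = 63; r = 65 − 63 = 2
h=10: ŷ = 7 + 7·10 = 77; r = 81 − 77 = 4
h=14: ŷ = 7 + 7·14 = 105; r = 103 − 105 = -2
SSE = 0 + 16 + 4 + 16 + 4 = 40
s = √(40/3) = √13.3333 ≈ 3.651

s = 3.651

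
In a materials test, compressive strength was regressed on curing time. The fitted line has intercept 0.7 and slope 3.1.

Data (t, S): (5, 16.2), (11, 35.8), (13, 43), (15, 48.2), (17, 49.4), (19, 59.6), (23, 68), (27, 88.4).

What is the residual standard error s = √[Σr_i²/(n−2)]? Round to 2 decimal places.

t=5: ŷ = 0.7 + 3.1·5 = 16.2; r = 16.2 − 16.2 = 0
t=11: ŷ = 0.7 + 3.1·11 = 34.8; r = 35.8 − 34.8 = 1
t=13: ŷ = 0.7 + 3.1·13 = 41; r = 43 − 41 = 2
t=15: ŷ = 0.7 + 3.1·15 = 47.2; r = 48.2 − 47.2 = 1
t=17: ŷ = 0.7 + 3.1·17 = 53.4; r = 49.4 − 53.4 = -4
t=19: ŷ = 0.7 + 3.1·19 = 59.6; r = 59.6 − 59.6 = 0
t=23: ŷ = 0.7 + 3.1·23 = 72; r = 68 − 72 = -4
t=27: ŷ = 0.7 + 3.1·27 = 84.4; r = 88.4 − 84.4 = 4
SSE = 0 + 1 + 4 + 1 + 16 + 0 + 16 + 16 = 54
s = √(54/6) = √9 ≈ 3.00

s = 3.00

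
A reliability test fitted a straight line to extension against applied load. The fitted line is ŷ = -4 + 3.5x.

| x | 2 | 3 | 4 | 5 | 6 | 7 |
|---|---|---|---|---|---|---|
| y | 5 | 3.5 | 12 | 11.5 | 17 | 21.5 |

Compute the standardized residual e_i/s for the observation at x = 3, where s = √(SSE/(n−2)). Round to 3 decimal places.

x=2: ŷ = -4 + 3.5·2 = 3; e = 5 − 3 = 2
x=3: ŷ = -4 + 3.5·3 = 6.5; e = 3.5 − 6.5 = -3
x=4: ŷ = -4 + 3.5·4 = 10; e = 12 − 10 = 2
x=5: ŷ = -4 + 3.5·5 = 13.5; e = 11.5 − 13.5 = -2
x=6: ŷ = -4 + 3.5·6 = 17; e = 17 − 17 = 0
x=7: ŷ = -4 + 3.5·7 = 20.5; e = 21.5 − 20.5 = 1
SSE = 4 + 9 + 4 + 4 + 0 + 1 = 22
s = √(22/4) = 2.34521
e/s = -3 / 2.34521 = -1.279

-1.279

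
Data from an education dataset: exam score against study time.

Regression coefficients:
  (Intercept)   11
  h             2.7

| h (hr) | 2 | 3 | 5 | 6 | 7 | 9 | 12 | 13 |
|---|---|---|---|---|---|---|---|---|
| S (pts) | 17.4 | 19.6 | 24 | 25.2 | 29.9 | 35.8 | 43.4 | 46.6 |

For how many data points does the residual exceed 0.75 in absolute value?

h=2: Ŝ = 11 + 2.7·2 = 16.4; e = 17.4 − 16.4 = 1
h=3: Ŝ = 11 + 2.7·3 = 19.1; e = 19.6 − 19.1 = 0.5
h=5: Ŝ = 11 + 2.7·5 = 24.5; e = 24 − 24.5 = -0.5
h=6: Ŝ = 11 + 2.7·6 = 27.2; e = 25.2 − 27.2 = -2
h=7: Ŝ = 11 + 2.7·7 = 29.9; e = 29.9 − 29.9 = 0
h=9: Ŝ = 11 + 2.7·9 = 35.3; e = 35.8 − 35.3 = 0.5
h=12: Ŝ = 11 + 2.7·12 = 43.4; e = 43.4 − 43.4 = 0
h=13: Ŝ = 11 + 2.7·13 = 46.1; e = 46.6 − 46.1 = 0.5
|e| > 0.75: h=2 (|e|=1), h=6 (|e|=2) → 2

2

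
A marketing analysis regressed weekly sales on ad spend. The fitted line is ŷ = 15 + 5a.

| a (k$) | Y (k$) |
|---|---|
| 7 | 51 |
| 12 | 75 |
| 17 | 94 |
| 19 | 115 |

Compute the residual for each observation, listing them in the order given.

a=7: ŷ = 15 + 5·7 = 50; e = 51 − 50 = 1
a=12: ŷ = 15 + 5·12 = 75; e = 75 − 75 = 0
a=17: ŷ = 15 + 5·17 = 100; e = 94 − 100 = -6
a=19: ŷ = 15 + 5·19 = 110; e = 115 − 110 = 5

1, 0, -6, 5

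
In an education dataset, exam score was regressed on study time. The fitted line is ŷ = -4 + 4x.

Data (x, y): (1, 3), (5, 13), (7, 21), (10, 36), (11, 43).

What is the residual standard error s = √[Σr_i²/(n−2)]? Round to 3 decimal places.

x=1: ŷ = -4 + 4·1 = 0; r = 3 − 0 = 3
x=5: ŷ = -4 + 4·5 = 16; r = 13 − 16 = -3
x=7: ŷ = -4 + 4·7 = 24; r = 21 − 24 = -3
x=10: ŷ = -4 + 4·10 = 36; r = 36 − 36 = 0
x=11: ŷ = -4 + 4·11 = 40; r = 43 − 40 = 3
SSE = 9 + 9 + 9 + 0 + 9 = 36
s = √(36/3) = √12 ≈ 3.464

s = 3.464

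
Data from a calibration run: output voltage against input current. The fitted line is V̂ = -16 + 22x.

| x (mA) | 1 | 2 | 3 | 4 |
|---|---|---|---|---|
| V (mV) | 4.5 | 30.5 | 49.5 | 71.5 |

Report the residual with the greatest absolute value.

x=1: V̂ = -16 + 22·1 = 6; r = 4.5 − 6 = -1.5
x=2: V̂ = -16 + 22·2 = 28; r = 30.5 − 28 = 2.5
x=3: V̂ = -16 + 22·3 = 50; r = 49.5 − 50 = -0.5
x=4: V̂ = -16 + 22·4 = 72; r = 71.5 − 72 = -0.5
Largest |r| is 2.5 at x = 2, residual 2.5.

r = 2.5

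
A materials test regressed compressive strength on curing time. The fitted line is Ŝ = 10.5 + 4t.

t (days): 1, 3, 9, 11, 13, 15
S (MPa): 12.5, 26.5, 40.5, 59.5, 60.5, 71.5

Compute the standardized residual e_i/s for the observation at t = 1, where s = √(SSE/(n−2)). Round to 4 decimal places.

-0.4313

t=1: Ŝ = 10.5 + 4·1 = 14.5; e = 12.5 − 14.5 = -2
t=3: Ŝ = 10.5 + 4·3 = 22.5; e = 26.5 − 22.5 = 4
t=9: Ŝ = 10.5 + 4·9 = 46.5; e = 40.5 − 46.5 = -6
t=11: Ŝ = 10.5 + 4·11 = 54.5; e = 59.5 − 54.5 = 5
t=13: Ŝ = 10.5 + 4·13 = 62.5; e = 60.5 − 62.5 = -2
t=15: Ŝ = 10.5 + 4·15 = 70.5; e = 71.5 − 70.5 = 1
SSE = 4 + 16 + 36 + 25 + 4 + 1 = 86
s = √(86/4) = 4.63681
e/s = -2 / 4.63681 = -0.4313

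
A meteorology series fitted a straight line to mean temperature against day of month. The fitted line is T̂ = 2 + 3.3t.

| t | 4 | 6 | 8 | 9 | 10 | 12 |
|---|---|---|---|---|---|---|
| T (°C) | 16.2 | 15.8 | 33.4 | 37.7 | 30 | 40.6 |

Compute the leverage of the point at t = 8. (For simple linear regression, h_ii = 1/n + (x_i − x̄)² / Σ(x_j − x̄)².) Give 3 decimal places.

h = 0.167

t̄ = (4 + 6 + 8 + 9 + 10 + 12)/6 = 8.16667
Σ(t − t̄)² = 17.3611 + 4.69444 + 0.0277778 + 0.694444 + 3.36111 + 14.6944 = 40.8333
h = 1/6 + (-0.166667)²/40.8333 = 0.166667 + 0.000680272 = 0.167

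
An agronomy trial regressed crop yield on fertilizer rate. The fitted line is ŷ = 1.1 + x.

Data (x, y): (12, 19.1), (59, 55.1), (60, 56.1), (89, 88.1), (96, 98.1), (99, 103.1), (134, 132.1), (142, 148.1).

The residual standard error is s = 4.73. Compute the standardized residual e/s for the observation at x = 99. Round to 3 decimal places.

0.634

ŷ = 1.1 + 99 = 100.1
e = 103.1 − 100.1 = 3
e/s = 3 / 4.73 = 0.634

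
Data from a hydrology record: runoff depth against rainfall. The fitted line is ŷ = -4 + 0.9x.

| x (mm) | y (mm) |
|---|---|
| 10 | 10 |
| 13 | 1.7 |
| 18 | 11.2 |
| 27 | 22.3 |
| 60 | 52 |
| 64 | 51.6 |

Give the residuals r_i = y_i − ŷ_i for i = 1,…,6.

x=10: ŷ = -4 + 0.9·10 = 5; r = 10 − 5 = 5
x=13: ŷ = -4 + 0.9·13 = 7.7; r = 1.7 − 7.7 = -6
x=18: ŷ = -4 + 0.9·18 = 12.2; r = 11.2 − 12.2 = -1
x=27: ŷ = -4 + 0.9·27 = 20.3; r = 22.3 − 20.3 = 2
x=60: ŷ = -4 + 0.9·60 = 50; r = 52 − 50 = 2
x=64: ŷ = -4 + 0.9·64 = 53.6; r = 51.6 − 53.6 = -2

5, -6, -1, 2, 2, -2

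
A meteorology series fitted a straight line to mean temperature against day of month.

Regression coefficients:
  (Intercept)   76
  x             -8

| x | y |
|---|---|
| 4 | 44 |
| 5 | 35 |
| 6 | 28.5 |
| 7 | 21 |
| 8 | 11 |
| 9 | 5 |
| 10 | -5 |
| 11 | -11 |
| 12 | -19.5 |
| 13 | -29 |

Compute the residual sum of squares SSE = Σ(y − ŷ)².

SSE = 7.5

x=4: ŷ = 76 − 8·4 = 44; e = 44 − 44 = 0
x=5: ŷ = 76 − 8·5 = 36; e = 35 − 36 = -1
x=6: ŷ = 76 − 8·6 = 28; e = 28.5 − 28 = 0.5
x=7: ŷ = 76 − 8·7 = 20; e = 21 − 20 = 1
x=8: ŷ = 76 − 8·8 = 12; e = 11 − 12 = -1
x=9: ŷ = 76 − 8·9 = 4; e = 5 − 4 = 1
x=10: ŷ = 76 − 8·10 = -4; e = -5 − (-4) = -1
x=11: ŷ = 76 − 8·11 = -12; e = -11 − (-12) = 1
x=12: ŷ = 76 − 8·12 = -20; e = -19.5 − (-20) = 0.5
x=13: ŷ = 76 − 8·13 = -28; e = -29 − (-28) = -1
SSE = 0 + 1 + 0.25 + 1 + 1 + 1 + 1 + 1 + 0.25 + 1 = 7.5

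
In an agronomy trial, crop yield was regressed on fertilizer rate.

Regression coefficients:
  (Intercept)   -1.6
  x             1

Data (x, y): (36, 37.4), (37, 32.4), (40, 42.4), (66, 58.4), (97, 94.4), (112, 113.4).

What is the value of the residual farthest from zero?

r = -6

x=36: ŷ = -1.6 + 36 = 34.4; r = 37.4 − 34.4 = 3
x=37: ŷ = -1.6 + 37 = 35.4; r = 32.4 − 35.4 = -3
x=40: ŷ = -1.6 + 40 = 38.4; r = 42.4 − 38.4 = 4
x=66: ŷ = -1.6 + 66 = 64.4; r = 58.4 − 64.4 = -6
x=97: ŷ = -1.6 + 97 = 95.4; r = 94.4 − 95.4 = -1
x=112: ŷ = -1.6 + 112 = 110.4; r = 113.4 − 110.4 = 3
Largest |r| is 6 at x = 66, residual -6.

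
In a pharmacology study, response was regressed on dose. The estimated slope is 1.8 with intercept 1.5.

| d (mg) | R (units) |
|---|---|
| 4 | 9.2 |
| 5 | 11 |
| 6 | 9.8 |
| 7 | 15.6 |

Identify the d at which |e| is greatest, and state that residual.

d=4: R̂ = 1.5 + 1.8·4 = 8.7; e = 9.2 − 8.7 = 0.5
d=5: R̂ = 1.5 + 1.8·5 = 10.5; e = 11 − 10.5 = 0.5
d=6: R̂ = 1.5 + 1.8·6 = 12.3; e = 9.8 − 12.3 = -2.5
d=7: R̂ = 1.5 + 1.8·7 = 14.1; e = 15.6 − 14.1 = 1.5
Largest |e| is 2.5 at d = 6, residual -2.5.

d = 6, e = -2.5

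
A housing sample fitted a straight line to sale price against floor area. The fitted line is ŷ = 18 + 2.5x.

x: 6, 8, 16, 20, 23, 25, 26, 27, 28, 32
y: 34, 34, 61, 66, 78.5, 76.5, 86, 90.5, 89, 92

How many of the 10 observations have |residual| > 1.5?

8

x=6: ŷ = 18 + 2.5·6 = 33; r = 34 − 33 = 1
x=8: ŷ = 18 + 2.5·8 = 38; r = 34 − 38 = -4
x=16: ŷ = 18 + 2.5·16 = 58; r = 61 − 58 = 3
x=20: ŷ = 18 + 2.5·20 = 68; r = 66 − 68 = -2
x=23: ŷ = 18 + 2.5·23 = 75.5; r = 78.5 − 75.5 = 3
x=25: ŷ = 18 + 2.5·25 = 80.5; r = 76.5 − 80.5 = -4
x=26: ŷ = 18 + 2.5·26 = 83; r = 86 − 83 = 3
x=27: ŷ = 18 + 2.5·27 = 85.5; r = 90.5 − 85.5 = 5
x=28: ŷ = 18 + 2.5·28 = 88; r = 89 − 88 = 1
x=32: ŷ = 18 + 2.5·32 = 98; r = 92 − 98 = -6
|r| > 1.5: x=8 (|r|=4), x=16 (|r|=3), x=20 (|r|=2), x=23 (|r|=3), x=25 (|r|=4), x=26 (|r|=3), x=27 (|r|=5), x=32 (|r|=6) → 8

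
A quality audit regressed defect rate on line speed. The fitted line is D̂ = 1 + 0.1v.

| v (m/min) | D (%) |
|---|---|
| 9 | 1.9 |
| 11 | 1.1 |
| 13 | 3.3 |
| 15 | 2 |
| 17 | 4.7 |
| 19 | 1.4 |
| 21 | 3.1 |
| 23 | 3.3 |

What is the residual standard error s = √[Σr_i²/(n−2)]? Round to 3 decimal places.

v=9: D̂ = 1 + 0.1·9 = 1.9; r = 1.9 − 1.9 = 0
v=11: D̂ = 1 + 0.1·11 = 2.1; r = 1.1 − 2.1 = -1
v=13: D̂ = 1 + 0.1·13 = 2.3; r = 3.3 − 2.3 = 1
v=15: D̂ = 1 + 0.1·15 = 2.5; r = 2 − 2.5 = -0.5
v=17: D̂ = 1 + 0.1·17 = 2.7; r = 4.7 − 2.7 = 2
v=19: D̂ = 1 + 0.1·19 = 2.9; r = 1.4 − 2.9 = -1.5
v=21: D̂ = 1 + 0.1·21 = 3.1; r = 3.1 − 3.1 = 0
v=23: D̂ = 1 + 0.1·23 = 3.3; r = 3.3 − 3.3 = 0
SSE = 0 + 1 + 1 + 0.25 + 4 + 2.25 + 0 + 0 = 8.5
s = √(8.5/6) = √1.41667 ≈ 1.190

s = 1.190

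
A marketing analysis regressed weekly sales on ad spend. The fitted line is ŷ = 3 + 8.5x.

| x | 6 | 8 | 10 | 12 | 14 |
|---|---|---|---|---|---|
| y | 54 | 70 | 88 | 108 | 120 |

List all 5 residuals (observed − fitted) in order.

x=6: ŷ = 3 + 8.5·6 = 54; e = 54 − 54 = 0
x=8: ŷ = 3 + 8.5·8 = 71; e = 70 − 71 = -1
x=10: ŷ = 3 + 8.5·10 = 88; e = 88 − 88 = 0
x=12: ŷ = 3 + 8.5·12 = 105; e = 108 − 105 = 3
x=14: ŷ = 3 + 8.5·14 = 122; e = 120 − 122 = -2

0, -1, 0, 3, -2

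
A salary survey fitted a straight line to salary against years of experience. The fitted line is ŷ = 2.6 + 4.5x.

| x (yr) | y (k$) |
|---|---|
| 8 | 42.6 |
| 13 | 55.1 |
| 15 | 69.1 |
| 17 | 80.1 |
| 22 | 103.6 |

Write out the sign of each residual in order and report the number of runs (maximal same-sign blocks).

3 runs

x=8: ŷ = 2.6 + 4.5·8 = 38.6; r = 42.6 − 38.6 = 4
x=13: ŷ = 2.6 + 4.5·13 = 61.1; r = 55.1 − 61.1 = -6
x=15: ŷ = 2.6 + 4.5·15 = 70.1; r = 69.1 − 70.1 = -1
x=17: ŷ = 2.6 + 4.5·17 = 79.1; r = 80.1 − 79.1 = 1
x=22: ŷ = 2.6 + 4.5·22 = 101.6; r = 103.6 − 101.6 = 2
Signs: + − − + +
Runs: +×1, −×2, +×2 → 3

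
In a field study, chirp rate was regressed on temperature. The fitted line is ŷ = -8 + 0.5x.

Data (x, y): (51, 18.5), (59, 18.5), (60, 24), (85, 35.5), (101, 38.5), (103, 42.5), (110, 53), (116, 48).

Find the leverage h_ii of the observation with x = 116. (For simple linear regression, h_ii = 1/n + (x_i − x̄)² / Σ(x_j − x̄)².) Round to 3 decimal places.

h = 0.325

x̄ = (51 + 59 + 60 + 85 + 101 + 103 + 110 + 116)/8 = 85.625
Σ(x − x̄)² = 1198.89 + 708.891 + 656.641 + 0.390625 + 236.391 + 301.891 + 594.141 + 922.641 = 4619.88
h = 1/8 + (30.375)²/4619.88 = 0.125 + 0.199711 = 0.325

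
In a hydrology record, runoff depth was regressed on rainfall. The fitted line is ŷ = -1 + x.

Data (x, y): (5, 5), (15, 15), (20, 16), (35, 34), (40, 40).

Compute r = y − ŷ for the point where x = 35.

ŷ = -1 + 35 = 34
r = 34 − 34 = 0

r = 0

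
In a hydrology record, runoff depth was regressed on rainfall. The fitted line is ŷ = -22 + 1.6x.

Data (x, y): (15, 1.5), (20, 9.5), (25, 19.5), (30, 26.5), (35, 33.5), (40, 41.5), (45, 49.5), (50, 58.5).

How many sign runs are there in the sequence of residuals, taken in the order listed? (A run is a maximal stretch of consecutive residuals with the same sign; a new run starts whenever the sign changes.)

4 runs

x=15: ŷ = -22 + 1.6·15 = 2; e = 1.5 − 2 = -0.5
x=20: ŷ = -22 + 1.6·20 = 10; e = 9.5 − 10 = -0.5
x=25: ŷ = -22 + 1.6·25 = 18; e = 19.5 − 18 = 1.5
x=30: ŷ = -22 + 1.6·30 = 26; e = 26.5 − 26 = 0.5
x=35: ŷ = -22 + 1.6·35 = 34; e = 33.5 − 34 = -0.5
x=40: ŷ = -22 + 1.6·40 = 42; e = 41.5 − 42 = -0.5
x=45: ŷ = -22 + 1.6·45 = 50; e = 49.5 − 50 = -0.5
x=50: ŷ = -22 + 1.6·50 = 58; e = 58.5 − 58 = 0.5
Signs: − − + + − − − +
Runs: −×2, +×2, −×3, +×1 → 4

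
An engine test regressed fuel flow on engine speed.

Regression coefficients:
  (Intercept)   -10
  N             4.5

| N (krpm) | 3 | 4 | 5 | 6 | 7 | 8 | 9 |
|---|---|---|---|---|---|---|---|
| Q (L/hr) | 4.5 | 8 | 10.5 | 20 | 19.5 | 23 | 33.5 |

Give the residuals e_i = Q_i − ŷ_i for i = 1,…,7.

N=3: ŷ = -10 + 4.5·3 = 3.5; e = 4.5 − 3.5 = 1
N=4: ŷ = -10 + 4.5·4 = 8; e = 8 − 8 = 0
N=5: ŷ = -10 + 4.5·5 = 12.5; e = 10.5 − 12.5 = -2
N=6: ŷ = -10 + 4.5·6 = 17; e = 20 − 17 = 3
N=7: ŷ = -10 + 4.5·7 = 21.5; e = 19.5 − 21.5 = -2
N=8: ŷ = -10 + 4.5·8 = 26; e = 23 − 26 = -3
N=9: ŷ = -10 + 4.5·9 = 30.5; e = 33.5 − 30.5 = 3

1, 0, -2, 3, -2, -3, 3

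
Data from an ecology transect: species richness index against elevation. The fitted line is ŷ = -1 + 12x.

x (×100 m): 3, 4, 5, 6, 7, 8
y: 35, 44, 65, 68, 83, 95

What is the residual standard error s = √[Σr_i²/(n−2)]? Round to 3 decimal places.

s = 3.674

x=3: ŷ = -1 + 12·3 = 35; r = 35 − 35 = 0
x=4: ŷ = -1 + 12·4 = 47; r = 44 − 47 = -3
x=5: ŷ = -1 + 12·5 = 59; r = 65 − 59 = 6
x=6: ŷ = -1 + 12·6 = 71; r = 68 − 71 = -3
x=7: ŷ = -1 + 12·7 = 83; r = 83 − 83 = 0
x=8: ŷ = -1 + 12·8 = 95; r = 95 − 95 = 0
SSE = 0 + 9 + 36 + 9 + 0 + 0 = 54
s = √(54/4) = √13.5 ≈ 3.674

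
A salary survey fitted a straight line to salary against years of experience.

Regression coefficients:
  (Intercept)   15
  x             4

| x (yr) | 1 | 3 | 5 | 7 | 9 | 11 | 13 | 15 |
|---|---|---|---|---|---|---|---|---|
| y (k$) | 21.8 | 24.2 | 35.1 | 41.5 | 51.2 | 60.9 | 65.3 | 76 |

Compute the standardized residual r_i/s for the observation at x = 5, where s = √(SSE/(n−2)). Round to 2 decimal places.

0.05

x=1: ŷ = 15 + 4·1 = 19; r = 21.8 − 19 = 2.8
x=3: ŷ = 15 + 4·3 = 27; r = 24.2 − 27 = -2.8
x=5: ŷ = 15 + 4·5 = 35; r = 35.1 − 35 = 0.1
x=7: ŷ = 15 + 4·7 = 43; r = 41.5 − 43 = -1.5
x=9: ŷ = 15 + 4·9 = 51; r = 51.2 − 51 = 0.2
x=11: ŷ = 15 + 4·11 = 59; r = 60.9 − 59 = 1.9
x=13: ŷ = 15 + 4·13 = 67; r = 65.3 − 67 = -1.7
x=15: ŷ = 15 + 4·15 = 75; r = 76 − 75 = 1
SSE = 7.84 + 7.84 + 0.01 + 2.25 + 0.04 + 3.61 + 2.89 + 1 = 25.48
s = √(25.48/6) = 2.06074
r/s = 0.1 / 2.06074 = 0.05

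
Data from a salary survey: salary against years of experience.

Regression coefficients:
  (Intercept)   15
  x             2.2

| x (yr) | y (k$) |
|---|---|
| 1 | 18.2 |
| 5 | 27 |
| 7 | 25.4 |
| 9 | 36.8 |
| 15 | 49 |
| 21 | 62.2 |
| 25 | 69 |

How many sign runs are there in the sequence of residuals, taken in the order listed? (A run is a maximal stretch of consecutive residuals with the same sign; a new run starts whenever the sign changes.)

4 runs

x=1: ŷ = 15 + 2.2·1 = 17.2; r = 18.2 − 17.2 = 1
x=5: ŷ = 15 + 2.2·5 = 26; r = 27 − 26 = 1
x=7: ŷ = 15 + 2.2·7 = 30.4; r = 25.4 − 30.4 = -5
x=9: ŷ = 15 + 2.2·9 = 34.8; r = 36.8 − 34.8 = 2
x=15: ŷ = 15 + 2.2·15 = 48; r = 49 − 48 = 1
x=21: ŷ = 15 + 2.2·21 = 61.2; r = 62.2 − 61.2 = 1
x=25: ŷ = 15 + 2.2·25 = 70; r = 69 − 70 = -1
Signs: + + − + + + −
Runs: +×2, −×1, +×3, −×1 → 4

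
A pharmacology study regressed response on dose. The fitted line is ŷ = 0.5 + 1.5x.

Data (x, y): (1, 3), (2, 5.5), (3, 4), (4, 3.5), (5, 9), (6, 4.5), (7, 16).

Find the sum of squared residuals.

x=1: ŷ = 0.5 + 1.5·1 = 2; r = 3 − 2 = 1
x=2: ŷ = 0.5 + 1.5·2 = 3.5; r = 5.5 − 3.5 = 2
x=3: ŷ = 0.5 + 1.5·3 = 5; r = 4 − 5 = -1
x=4: ŷ = 0.5 + 1.5·4 = 6.5; r = 3.5 − 6.5 = -3
x=5: ŷ = 0.5 + 1.5·5 = 8; r = 9 − 8 = 1
x=6: ŷ = 0.5 + 1.5·6 = 9.5; r = 4.5 − 9.5 = -5
x=7: ŷ = 0.5 + 1.5·7 = 11; r = 16 − 11 = 5
SSE = 1 + 4 + 1 + 9 + 1 + 25 + 25 = 66

SSE = 66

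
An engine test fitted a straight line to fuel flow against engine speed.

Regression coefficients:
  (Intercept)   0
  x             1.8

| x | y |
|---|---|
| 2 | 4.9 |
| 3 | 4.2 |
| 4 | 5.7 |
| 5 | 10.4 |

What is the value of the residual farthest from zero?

e = -1.5

x=2: ŷ = 1.8·2 = 3.6; e = 4.9 − 3.6 = 1.3
x=3: ŷ = 1.8·3 = 5.4; e = 4.2 − 5.4 = -1.2
x=4: ŷ = 1.8·4 = 7.2; e = 5.7 − 7.2 = -1.5
x=5: ŷ = 1.8·5 = 9; e = 10.4 − 9 = 1.4
Largest |e| is 1.5 at x = 4, residual -1.5.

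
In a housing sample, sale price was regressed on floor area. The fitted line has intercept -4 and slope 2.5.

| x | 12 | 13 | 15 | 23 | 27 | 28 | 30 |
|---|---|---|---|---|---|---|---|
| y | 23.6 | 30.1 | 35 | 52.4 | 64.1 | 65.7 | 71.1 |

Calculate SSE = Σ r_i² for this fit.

SSE = 12.24

x=12: ŷ = -4 + 2.5·12 = 26; r = 23.6 − 26 = -2.4
x=13: ŷ = -4 + 2.5·13 = 28.5; r = 30.1 − 28.5 = 1.6
x=15: ŷ = -4 + 2.5·15 = 33.5; r = 35 − 33.5 = 1.5
x=23: ŷ = -4 + 2.5·23 = 53.5; r = 52.4 − 53.5 = -1.1
x=27: ŷ = -4 + 2.5·27 = 63.5; r = 64.1 − 63.5 = 0.6
x=28: ŷ = -4 + 2.5·28 = 66; r = 65.7 − 66 = -0.3
x=30: ŷ = -4 + 2.5·30 = 71; r = 71.1 − 71 = 0.1
SSE = 5.76 + 2.56 + 2.25 + 1.21 + 0.36 + 0.09 + 0.01 = 12.24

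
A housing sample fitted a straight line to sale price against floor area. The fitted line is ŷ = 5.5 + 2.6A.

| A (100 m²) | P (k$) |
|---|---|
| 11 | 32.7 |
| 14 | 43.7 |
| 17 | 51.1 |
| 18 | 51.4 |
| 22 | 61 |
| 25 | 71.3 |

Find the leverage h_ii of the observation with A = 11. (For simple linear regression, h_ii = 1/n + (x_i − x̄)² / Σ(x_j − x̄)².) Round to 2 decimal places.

h = 0.52

Ā = (11 + 14 + 17 + 18 + 22 + 25)/6 = 17.8333
Σ(A − Ā)² = 46.6944 + 14.6944 + 0.694444 + 0.0277778 + 17.3611 + 51.3611 = 130.833
h = 1/6 + (-6.83333)²/130.833 = 0.166667 + 0.3569 = 0.52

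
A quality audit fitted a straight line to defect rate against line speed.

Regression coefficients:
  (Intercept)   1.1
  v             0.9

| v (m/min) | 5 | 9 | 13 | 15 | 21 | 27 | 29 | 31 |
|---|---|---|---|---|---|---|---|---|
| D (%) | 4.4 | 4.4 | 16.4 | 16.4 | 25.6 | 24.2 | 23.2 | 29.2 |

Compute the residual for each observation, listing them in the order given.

v=5: ŷ = 1.1 + 0.9·5 = 5.6; e = 4.4 − 5.6 = -1.2
v=9: ŷ = 1.1 + 0.9·9 = 9.2; e = 4.4 − 9.2 = -4.8
v=13: ŷ = 1.1 + 0.9·13 = 12.8; e = 16.4 − 12.8 = 3.6
v=15: ŷ = 1.1 + 0.9·15 = 14.6; e = 16.4 − 14.6 = 1.8
v=21: ŷ = 1.1 + 0.9·21 = 20; e = 25.6 − 20 = 5.6
v=27: ŷ = 1.1 + 0.9·27 = 25.4; e = 24.2 − 25.4 = -1.2
v=29: ŷ = 1.1 + 0.9·29 = 27.2; e = 23.2 − 27.2 = -4
v=31: ŷ = 1.1 + 0.9·31 = 29; e = 29.2 − 29 = 0.2

-1.2, -4.8, 3.6, 1.8, 5.6, -1.2, -4, 0.2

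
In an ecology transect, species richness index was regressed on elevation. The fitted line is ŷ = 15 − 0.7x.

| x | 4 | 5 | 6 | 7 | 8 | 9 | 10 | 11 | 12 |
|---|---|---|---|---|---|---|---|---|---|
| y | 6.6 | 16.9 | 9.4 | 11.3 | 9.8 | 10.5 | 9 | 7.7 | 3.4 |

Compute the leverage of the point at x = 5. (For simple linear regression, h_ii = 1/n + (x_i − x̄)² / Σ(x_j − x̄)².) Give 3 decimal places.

x̄ = (4 + 5 + 6 + 7 + 8 + 9 + 10 + 11 + 12)/9 = 8
Σ(x − x̄)² = 16 + 9 + 4 + 1 + 0 + 1 + 4 + 9 + 16 = 60
h = 1/9 + (-3)²/60 = 0.111111 + 0.15 = 0.261

h = 0.261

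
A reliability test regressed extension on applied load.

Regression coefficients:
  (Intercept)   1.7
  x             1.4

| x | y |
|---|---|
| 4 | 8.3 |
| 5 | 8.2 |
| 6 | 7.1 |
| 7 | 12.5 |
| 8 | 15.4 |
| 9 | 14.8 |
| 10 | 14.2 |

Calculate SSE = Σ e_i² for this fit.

SSE = 20

x=4: ŷ = 1.7 + 1.4·4 = 7.3; e = 8.3 − 7.3 = 1
x=5: ŷ = 1.7 + 1.4·5 = 8.7; e = 8.2 − 8.7 = -0.5
x=6: ŷ = 1.7 + 1.4·6 = 10.1; e = 7.1 − 10.1 = -3
x=7: ŷ = 1.7 + 1.4·7 = 11.5; e = 12.5 − 11.5 = 1
x=8: ŷ = 1.7 + 1.4·8 = 12.9; e = 15.4 − 12.9 = 2.5
x=9: ŷ = 1.7 + 1.4·9 = 14.3; e = 14.8 − 14.3 = 0.5
x=10: ŷ = 1.7 + 1.4·10 = 15.7; e = 14.2 − 15.7 = -1.5
SSE = 1 + 0.25 + 9 + 1 + 6.25 + 0.25 + 2.25 = 20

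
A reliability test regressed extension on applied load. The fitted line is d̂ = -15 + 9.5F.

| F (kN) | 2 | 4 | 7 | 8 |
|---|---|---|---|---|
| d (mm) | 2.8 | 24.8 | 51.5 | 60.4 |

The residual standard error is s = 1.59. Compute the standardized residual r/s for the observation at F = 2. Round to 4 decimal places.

d̂ = -15 + 9.5·2 = 4
r = 2.8 − 4 = -1.2
r/s = -1.2 / 1.59 = -0.7547

-0.7547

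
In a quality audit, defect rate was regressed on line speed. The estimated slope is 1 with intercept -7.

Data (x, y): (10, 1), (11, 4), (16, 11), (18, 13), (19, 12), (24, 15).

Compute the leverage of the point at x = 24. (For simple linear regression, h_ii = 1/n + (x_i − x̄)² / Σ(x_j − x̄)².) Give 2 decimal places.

x̄ = (10 + 11 + 16 + 18 + 19 + 24)/6 = 16.3333
Σ(x − x̄)² = 40.1111 + 28.4444 + 0.111111 + 2.77778 + 7.11111 + 58.7778 = 137.333
h = 1/6 + (7.66667)²/137.333 = 0.166667 + 0.427994 = 0.59

h = 0.59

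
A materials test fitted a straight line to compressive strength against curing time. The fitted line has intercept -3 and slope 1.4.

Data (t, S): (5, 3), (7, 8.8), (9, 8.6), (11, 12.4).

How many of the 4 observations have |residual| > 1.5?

t=5: Ŝ = -3 + 1.4·5 = 4; e = 3 − 4 = -1
t=7: Ŝ = -3 + 1.4·7 = 6.8; e = 8.8 − 6.8 = 2
t=9: Ŝ = -3 + 1.4·9 = 9.6; e = 8.6 − 9.6 = -1
t=11: Ŝ = -3 + 1.4·11 = 12.4; e = 12.4 − 12.4 = 0
|e| > 1.5: t=7 (|e|=2) → 1

1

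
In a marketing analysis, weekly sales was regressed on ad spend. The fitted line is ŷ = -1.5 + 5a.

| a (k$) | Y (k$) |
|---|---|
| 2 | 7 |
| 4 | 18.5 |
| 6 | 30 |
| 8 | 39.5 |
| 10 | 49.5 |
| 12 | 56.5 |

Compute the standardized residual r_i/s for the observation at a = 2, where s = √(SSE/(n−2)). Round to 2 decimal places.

-0.93

a=2: ŷ = -1.5 + 5·2 = 8.5; r = 7 − 8.5 = -1.5
a=4: ŷ = -1.5 + 5·4 = 18.5; r = 18.5 − 18.5 = 0
a=6: ŷ = -1.5 + 5·6 = 28.5; r = 30 − 28.5 = 1.5
a=8: ŷ = -1.5 + 5·8 = 38.5; r = 39.5 − 38.5 = 1
a=10: ŷ = -1.5 + 5·10 = 48.5; r = 49.5 − 48.5 = 1
a=12: ŷ = -1.5 + 5·12 = 58.5; r = 56.5 − 58.5 = -2
SSE = 2.25 + 0 + 2.25 + 1 + 1 + 4 = 10.5
s = √(10.5/4) = 1.62019
r/s = -1.5 / 1.62019 = -0.93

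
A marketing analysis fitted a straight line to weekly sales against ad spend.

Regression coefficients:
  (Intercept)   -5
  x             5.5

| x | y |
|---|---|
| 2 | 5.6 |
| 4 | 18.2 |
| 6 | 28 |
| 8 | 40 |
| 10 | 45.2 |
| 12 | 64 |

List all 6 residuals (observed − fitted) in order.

x=2: ŷ = -5 + 5.5·2 = 6; e = 5.6 − 6 = -0.4
x=4: ŷ = -5 + 5.5·4 = 17; e = 18.2 − 17 = 1.2
x=6: ŷ = -5 + 5.5·6 = 28; e = 28 − 28 = 0
x=8: ŷ = -5 + 5.5·8 = 39; e = 40 − 39 = 1
x=10: ŷ = -5 + 5.5·10 = 50; e = 45.2 − 50 = -4.8
x=12: ŷ = -5 + 5.5·12 = 61; e = 64 − 61 = 3

-0.4, 1.2, 0, 1, -4.8, 3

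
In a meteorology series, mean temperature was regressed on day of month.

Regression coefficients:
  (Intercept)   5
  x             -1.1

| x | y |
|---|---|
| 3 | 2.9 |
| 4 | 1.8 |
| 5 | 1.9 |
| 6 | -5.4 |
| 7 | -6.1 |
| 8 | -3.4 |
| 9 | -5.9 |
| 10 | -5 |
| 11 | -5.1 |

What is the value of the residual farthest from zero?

x=3: ŷ = 5 − 1.1·3 = 1.7; e = 2.9 − 1.7 = 1.2
x=4: ŷ = 5 − 1.1·4 = 0.6; e = 1.8 − 0.6 = 1.2
x=5: ŷ = 5 − 1.1·5 = -0.5; e = 1.9 − (-0.5) = 2.4
x=6: ŷ = 5 − 1.1·6 = -1.6; e = -5.4 − (-1.6) = -3.8
x=7: ŷ = 5 − 1.1·7 = -2.7; e = -6.1 − (-2.7) = -3.4
x=8: ŷ = 5 − 1.1·8 = -3.8; e = -3.4 − (-3.8) = 0.4
x=9: ŷ = 5 − 1.1·9 = -4.9; e = -5.9 − (-4.9) = -1
x=10: ŷ = 5 − 1.1·10 = -6; e = -5 − (-6) = 1
x=11: ŷ = 5 − 1.1·11 = -7.1; e = -5.1 − (-7.1) = 2
Largest |e| is 3.8 at x = 6, residual -3.8.

e = -3.8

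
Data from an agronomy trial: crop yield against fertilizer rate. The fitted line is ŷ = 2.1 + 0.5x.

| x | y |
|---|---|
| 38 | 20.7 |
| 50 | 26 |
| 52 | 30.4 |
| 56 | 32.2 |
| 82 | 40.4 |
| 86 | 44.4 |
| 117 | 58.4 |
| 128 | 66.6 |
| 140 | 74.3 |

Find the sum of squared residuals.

SSE = 28.78

x=38: ŷ = 2.1 + 0.5·38 = 21.1; r = 20.7 − 21.1 = -0.4
x=50: ŷ = 2.1 + 0.5·50 = 27.1; r = 26 − 27.1 = -1.1
x=52: ŷ = 2.1 + 0.5·52 = 28.1; r = 30.4 − 28.1 = 2.3
x=56: ŷ = 2.1 + 0.5·56 = 30.1; r = 32.2 − 30.1 = 2.1
x=82: ŷ = 2.1 + 0.5·82 = 43.1; r = 40.4 − 43.1 = -2.7
x=86: ŷ = 2.1 + 0.5·86 = 45.1; r = 44.4 − 45.1 = -0.7
x=117: ŷ = 2.1 + 0.5·117 = 60.6; r = 58.4 − 60.6 = -2.2
x=128: ŷ = 2.1 + 0.5·128 = 66.1; r = 66.6 − 66.1 = 0.5
x=140: ŷ = 2.1 + 0.5·140 = 72.1; r = 74.3 − 72.1 = 2.2
SSE = 0.16 + 1.21 + 5.29 + 4.41 + 7.29 + 0.49 + 4.84 + 0.25 + 4.84 = 28.78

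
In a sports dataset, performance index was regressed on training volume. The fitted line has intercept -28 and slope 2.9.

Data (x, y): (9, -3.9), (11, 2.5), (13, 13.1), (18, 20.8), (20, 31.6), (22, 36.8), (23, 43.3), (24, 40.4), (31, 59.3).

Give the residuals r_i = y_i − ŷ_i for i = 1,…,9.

x=9: ŷ = -28 + 2.9·9 = -1.9; r = -3.9 − (-1.9) = -2
x=11: ŷ = -28 + 2.9·11 = 3.9; r = 2.5 − 3.9 = -1.4
x=13: ŷ = -28 + 2.9·13 = 9.7; r = 13.1 − 9.7 = 3.4
x=18: ŷ = -28 + 2.9·18 = 24.2; r = 20.8 − 24.2 = -3.4
x=20: ŷ = -28 + 2.9·20 = 30; r = 31.6 − 30 = 1.6
x=22: ŷ = -28 + 2.9·22 = 35.8; r = 36.8 − 35.8 = 1
x=23: ŷ = -28 + 2.9·23 = 38.7; r = 43.3 − 38.7 = 4.6
x=24: ŷ = -28 + 2.9·24 = 41.6; r = 40.4 − 41.6 = -1.2
x=31: ŷ = -28 + 2.9·31 = 61.9; r = 59.3 − 61.9 = -2.6

-2, -1.4, 3.4, -3.4, 1.6, 1, 4.6, -1.2, -2.6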